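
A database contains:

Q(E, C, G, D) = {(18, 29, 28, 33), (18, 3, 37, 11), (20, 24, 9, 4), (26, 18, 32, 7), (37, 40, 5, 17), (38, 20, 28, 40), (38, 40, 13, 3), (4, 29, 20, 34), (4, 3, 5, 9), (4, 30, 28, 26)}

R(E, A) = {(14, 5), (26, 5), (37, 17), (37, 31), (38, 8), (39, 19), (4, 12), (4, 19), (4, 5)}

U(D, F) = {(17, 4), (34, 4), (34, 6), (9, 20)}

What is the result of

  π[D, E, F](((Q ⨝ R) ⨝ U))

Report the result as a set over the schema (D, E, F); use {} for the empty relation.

{(17, 37, 4), (34, 4, 4), (34, 4, 6), (9, 4, 20)}

Joining Q and R on E yields {(26, 18, 32, 7, 5), (37, 40, 5, 17, 17), (37, 40, 5, 17, 31), (38, 20, 28, 40, 8), (38, 40, 13, 3, 8), (4, 29, 20, 34, 12), (4, 29, 20, 34, 19), (4, 29, 20, 34, 5), (4, 3, 5, 9, 12), (4, 3, 5, 9, 19), (4, 3, 5, 9, 5), (4, 30, 28, 26, 12), (4, 30, 28, 26, 19), (4, 30, 28, 26, 5)}.
Joining (Q ⨝ R) and U on D yields {(37, 40, 5, 17, 17, 4), (37, 40, 5, 17, 31, 4), (4, 29, 20, 34, 12, 4), (4, 29, 20, 34, 12, 6), (4, 29, 20, 34, 19, 4), (4, 29, 20, 34, 19, 6), (4, 29, 20, 34, 5, 4), (4, 29, 20, 34, 5, 6), (4, 3, 5, 9, 12, 20), (4, 3, 5, 9, 19, 20), (4, 3, 5, 9, 5, 20)}.
Keep only column(s) D, E, F (7 duplicate(s) eliminated): {(17, 37, 4), (34, 4, 4), (34, 4, 6), (9, 4, 20)}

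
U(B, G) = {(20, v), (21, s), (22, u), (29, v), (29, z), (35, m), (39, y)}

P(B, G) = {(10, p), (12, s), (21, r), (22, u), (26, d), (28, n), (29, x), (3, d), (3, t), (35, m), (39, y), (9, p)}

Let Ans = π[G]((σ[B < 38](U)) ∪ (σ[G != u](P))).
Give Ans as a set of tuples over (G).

{d, m, n, p, r, s, t, u, v, x, y, z}

Selection B < 38: {(20, v), (21, s), (22, u), (29, v), (29, z), (35, m)}
Selection G != u: {(10, p), (12, s), (21, r), (26, d), (28, n), (29, x), (3, d), (3, t), (35, m), (39, y), (9, p)}
Taking the union: {(10, p), (12, s), (20, v), (21, r), (21, s), (22, u), (26, d), (28, n), (29, v), (29, x), (29, z), (3, d), (3, t), (35, m), (39, y), (9, p)}
π_{G} gives {d, m, n, p, r, s, t, u, v, x, y, z} (4 duplicate(s) eliminated).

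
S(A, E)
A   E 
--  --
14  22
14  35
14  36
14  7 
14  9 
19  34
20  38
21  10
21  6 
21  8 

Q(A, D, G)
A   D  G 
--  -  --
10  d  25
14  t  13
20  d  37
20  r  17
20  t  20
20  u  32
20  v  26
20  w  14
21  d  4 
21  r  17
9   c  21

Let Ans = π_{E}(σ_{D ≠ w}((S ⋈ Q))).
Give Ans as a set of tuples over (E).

Natural join on A: {(14, 22, t, 13), (14, 35, t, 13), (14, 36, t, 13), (14, 7, t, 13), (14, 9, t, 13), (20, 38, d, 37), (20, 38, r, 17), (20, 38, t, 20), (20, 38, u, 32), (20, 38, v, 26), (20, 38, w, 14), (21, 10, d, 4), (21, 10, r, 17), (21, 6, d, 4), (21, 6, r, 17), (21, 8, d, 4), (21, 8, r, 17)}
Apply σ_{D ≠ w}; surviving tuples: {(14, 22, t, 13), (14, 35, t, 13), (14, 36, t, 13), (14, 7, t, 13), (14, 9, t, 13), (20, 38, d, 37), (20, 38, r, 17), (20, 38, t, 20), (20, 38, u, 32), (20, 38, v, 26), (21, 10, d, 4), (21, 10, r, 17), (21, 6, d, 4), (21, 6, r, 17), (21, 8, d, 4), (21, 8, r, 17)}
π_{E} gives {10, 22, 35, 36, 38, 6, 7, 8, 9} (7 duplicate(s) eliminated).

{10, 22, 35, 36, 38, 6, 7, 8, 9}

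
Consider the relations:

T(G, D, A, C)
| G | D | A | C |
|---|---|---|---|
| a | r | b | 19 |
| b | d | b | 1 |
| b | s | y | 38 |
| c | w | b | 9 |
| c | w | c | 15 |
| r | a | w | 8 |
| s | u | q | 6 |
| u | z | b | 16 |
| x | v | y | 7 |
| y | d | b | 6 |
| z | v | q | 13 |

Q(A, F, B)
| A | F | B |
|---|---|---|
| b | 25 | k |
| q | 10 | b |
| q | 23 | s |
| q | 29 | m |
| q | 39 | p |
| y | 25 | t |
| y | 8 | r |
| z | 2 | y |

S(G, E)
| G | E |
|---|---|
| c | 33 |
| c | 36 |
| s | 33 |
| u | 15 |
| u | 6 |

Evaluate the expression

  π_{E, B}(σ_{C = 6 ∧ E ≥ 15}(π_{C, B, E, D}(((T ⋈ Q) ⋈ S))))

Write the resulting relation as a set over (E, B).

{(33, b), (33, m), (33, p), (33, s)}

Natural join on A: {(a, r, b, 19, 25, k), (b, d, b, 1, 25, k), (b, s, y, 38, 25, t), (b, s, y, 38, 8, r), (c, w, b, 9, 25, k), (s, u, q, 6, 10, b), (s, u, q, 6, 23, s), (s, u, q, 6, 29, m), (s, u, q, 6, 39, p), (u, z, b, 16, 25, k), (x, v, y, 7, 25, t), (x, v, y, 7, 8, r), (y, d, b, 6, 25, k), (z, v, q, 13, 10, b), (z, v, q, 13, 23, s), (z, v, q, 13, 29, m), (z, v, q, 13, 39, p)}
Natural join on G: {(c, w, b, 9, 25, k, 33), (c, w, b, 9, 25, k, 36), (s, u, q, 6, 10, b, 33), (s, u, q, 6, 23, s, 33), (s, u, q, 6, 29, m, 33), (s, u, q, 6, 39, p, 33), (u, z, b, 16, 25, k, 15), (u, z, b, 16, 25, k, 6)}
Projecting to C, B, E, D: {(16, k, 15, z), (16, k, 6, z), (6, b, 33, u), (6, m, 33, u), (6, p, 33, u), (6, s, 33, u), (9, k, 33, w), (9, k, 36, w)}
σ[C = 6 ∧ E ≥ 15]: keep tuples satisfying C = 6 ∧ E ≥ 15 → {(6, b, 33, u), (6, m, 33, u), (6, p, 33, u), (6, s, 33, u)}
Projecting to E, B: {(33, b), (33, m), (33, p), (33, s)}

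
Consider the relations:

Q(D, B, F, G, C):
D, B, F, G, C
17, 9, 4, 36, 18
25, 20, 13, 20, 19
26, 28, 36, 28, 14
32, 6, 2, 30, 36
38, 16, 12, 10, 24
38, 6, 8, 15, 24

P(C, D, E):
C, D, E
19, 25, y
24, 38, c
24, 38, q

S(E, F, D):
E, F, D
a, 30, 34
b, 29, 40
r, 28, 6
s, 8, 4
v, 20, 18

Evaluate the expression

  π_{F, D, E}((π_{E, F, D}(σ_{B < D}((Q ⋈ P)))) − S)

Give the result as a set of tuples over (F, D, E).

{(12, 38, c), (12, 38, q), (13, 25, y), (8, 38, c), (8, 38, q)}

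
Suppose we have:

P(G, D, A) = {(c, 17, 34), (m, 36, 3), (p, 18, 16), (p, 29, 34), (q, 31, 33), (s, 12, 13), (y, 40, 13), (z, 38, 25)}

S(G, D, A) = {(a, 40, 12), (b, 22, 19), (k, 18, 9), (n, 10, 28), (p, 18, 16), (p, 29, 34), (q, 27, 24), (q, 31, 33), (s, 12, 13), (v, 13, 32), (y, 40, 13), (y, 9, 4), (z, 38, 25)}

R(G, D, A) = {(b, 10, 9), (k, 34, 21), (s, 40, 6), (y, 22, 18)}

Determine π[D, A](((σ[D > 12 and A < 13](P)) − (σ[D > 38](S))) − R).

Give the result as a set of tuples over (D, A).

{(36, 3)}

σ[D > 12 and A < 13]: keep tuples satisfying D > 12 and A < 13 → {(m, 36, 3)}
σ[D > 38]: keep tuples satisfying D > 38 → {(a, 40, 12), (y, 40, 13)}
Set difference of the two operands is {(m, 36, 3)}.
Set difference of the two operands is {(m, 36, 3)}.
Keep only column(s) D, A: {(36, 3)}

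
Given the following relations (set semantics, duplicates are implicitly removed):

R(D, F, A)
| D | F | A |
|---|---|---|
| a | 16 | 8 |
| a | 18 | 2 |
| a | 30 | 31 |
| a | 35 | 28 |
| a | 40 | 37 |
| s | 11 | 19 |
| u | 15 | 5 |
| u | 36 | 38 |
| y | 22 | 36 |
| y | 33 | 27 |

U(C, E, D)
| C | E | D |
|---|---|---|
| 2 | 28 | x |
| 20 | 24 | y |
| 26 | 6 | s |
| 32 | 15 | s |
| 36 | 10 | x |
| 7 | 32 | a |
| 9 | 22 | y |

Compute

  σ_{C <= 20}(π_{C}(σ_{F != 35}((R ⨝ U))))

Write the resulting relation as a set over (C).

{20, 7, 9}

Natural join on D: {(a, 16, 8, 7, 32), (a, 18, 2, 7, 32), (a, 30, 31, 7, 32), (a, 35, 28, 7, 32), (a, 40, 37, 7, 32), (s, 11, 19, 26, 6), (s, 11, 19, 32, 15), (y, 22, 36, 20, 24), (y, 22, 36, 9, 22), (y, 33, 27, 20, 24), (y, 33, 27, 9, 22)}
σ[F != 35]: keep tuples satisfying F != 35 → {(a, 16, 8, 7, 32), (a, 18, 2, 7, 32), (a, 30, 31, 7, 32), (a, 40, 37, 7, 32), (s, 11, 19, 26, 6), (s, 11, 19, 32, 15), (y, 22, 36, 20, 24), (y, 22, 36, 9, 22), (y, 33, 27, 20, 24), (y, 33, 27, 9, 22)}
Keep only column(s) C (5 duplicate(s) eliminated): {20, 26, 32, 7, 9}
σ[C <= 20]: keep tuples satisfying C <= 20 → {20, 7, 9}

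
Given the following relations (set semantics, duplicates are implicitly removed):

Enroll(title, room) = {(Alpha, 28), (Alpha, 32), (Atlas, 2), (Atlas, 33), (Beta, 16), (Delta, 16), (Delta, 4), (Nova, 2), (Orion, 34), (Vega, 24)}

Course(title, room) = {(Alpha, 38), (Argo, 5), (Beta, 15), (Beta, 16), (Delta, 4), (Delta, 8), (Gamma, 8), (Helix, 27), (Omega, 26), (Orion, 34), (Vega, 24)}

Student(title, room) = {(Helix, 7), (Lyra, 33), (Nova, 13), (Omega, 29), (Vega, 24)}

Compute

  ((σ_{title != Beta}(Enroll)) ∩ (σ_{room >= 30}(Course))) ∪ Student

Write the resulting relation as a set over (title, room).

{(Helix, 7), (Lyra, 33), (Nova, 13), (Omega, 29), (Orion, 34), (Vega, 24)}

σ[title != Beta]: keep tuples satisfying title != Beta → {(Alpha, 28), (Alpha, 32), (Atlas, 2), (Atlas, 33), (Delta, 16), (Delta, 4), (Nova, 2), (Orion, 34), (Vega, 24)}
σ[room >= 30]: keep tuples satisfying room >= 30 → {(Alpha, 38), (Orion, 34)}
Taking the intersection: {(Orion, 34)}
Taking the union: {(Helix, 7), (Lyra, 33), (Nova, 13), (Omega, 29), (Orion, 34), (Vega, 24)}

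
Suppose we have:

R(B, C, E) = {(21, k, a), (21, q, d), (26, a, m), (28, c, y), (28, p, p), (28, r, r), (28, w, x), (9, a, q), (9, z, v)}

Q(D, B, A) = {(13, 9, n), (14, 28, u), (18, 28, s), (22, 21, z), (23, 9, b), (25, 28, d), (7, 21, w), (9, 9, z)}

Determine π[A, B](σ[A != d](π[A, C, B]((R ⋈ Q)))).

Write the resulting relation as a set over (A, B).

Joining R and Q on B yields {(21, k, a, 22, z), (21, k, a, 7, w), (21, q, d, 22, z), (21, q, d, 7, w), (28, c, y, 14, u), (28, c, y, 18, s), (28, c, y, 25, d), (28, p, p, 14, u), (28, p, p, 18, s), (28, p, p, 25, d), (28, r, r, 14, u), (28, r, r, 18, s), (28, r, r, 25, d), (28, w, x, 14, u), (28, w, x, 18, s), (28, w, x, 25, d), (9, a, q, 13, n), (9, a, q, 23, b), (9, a, q, 9, z), (9, z, v, 13, n), (9, z, v, 23, b), (9, z, v, 9, z)}.
Keep only column(s) A, C, B: {(b, a, 9), (b, z, 9), (d, c, 28), (d, p, 28), (d, r, 28), (d, w, 28), (n, a, 9), (n, z, 9), (s, c, 28), (s, p, 28), (s, r, 28), (s, w, 28), (u, c, 28), (u, p, 28), (u, r, 28), (u, w, 28), (w, k, 21), (w, q, 21), (z, a, 9), (z, k, 21), (z, q, 21), (z, z, 9)}
σ[A != d]: keep tuples satisfying A != d → {(b, a, 9), (b, z, 9), (n, a, 9), (n, z, 9), (s, c, 28), (s, p, 28), (s, r, 28), (s, w, 28), (u, c, 28), (u, p, 28), (u, r, 28), (u, w, 28), (w, k, 21), (w, q, 21), (z, a, 9), (z, k, 21), (z, q, 21), (z, z, 9)}
Keep only column(s) A, B (11 duplicate(s) eliminated): {(b, 9), (n, 9), (s, 28), (u, 28), (w, 21), (z, 21), (z, 9)}

{(b, 9), (n, 9), (s, 28), (u, 28), (w, 21), (z, 21), (z, 9)}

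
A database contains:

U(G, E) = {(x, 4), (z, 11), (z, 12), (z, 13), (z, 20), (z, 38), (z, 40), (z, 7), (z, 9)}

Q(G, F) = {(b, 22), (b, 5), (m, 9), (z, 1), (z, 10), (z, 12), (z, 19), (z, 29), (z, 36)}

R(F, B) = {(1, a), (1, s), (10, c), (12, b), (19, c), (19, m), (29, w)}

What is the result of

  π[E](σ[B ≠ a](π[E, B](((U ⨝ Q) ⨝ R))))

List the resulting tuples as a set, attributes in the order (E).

Natural join on G: {(z, 11, 1), (z, 11, 10), (z, 11, 12), (z, 11, 19), (z, 11, 29), (z, 11, 36), (z, 12, 1), (z, 12, 10), (z, 12, 12), (z, 12, 19), (z, 12, 29), (z, 12, 36), (z, 13, 1), (z, 13, 10), (z, 13, 12), (z, 13, 19), (z, 13, 29), (z, 13, 36), (z, 20, 1), (z, 20, 10), (z, 20, 12), (z, 20, 19), (z, 20, 29), (z, 20, 36), (z, 38, 1), (z, 38, 10), (z, 38, 12), (z, 38, 19), (z, 38, 29), (z, 38, 36), (z, 40, 1), (z, 40, 10), (z, 40, 12), (z, 40, 19), (z, 40, 29), (z, 40, 36), (z, 7, 1), (z, 7, 10), (z, 7, 12), (z, 7, 19), (z, 7, 29), (z, 7, 36), (z, 9, 1), (z, 9, 10), (z, 9, 12), (z, 9, 19), (z, 9, 29), (z, 9, 36)}
Natural join on F: {(z, 11, 1, a), (z, 11, 1, s), (z, 11, 10, c), (z, 11, 12, b), (z, 11, 19, c), (z, 11, 19, m), (z, 11, 29, w), (z, 12, 1, a), (z, 12, 1, s), (z, 12, 10, c), (z, 12, 12, b), (z, 12, 19, c), (z, 12, 19, m), (z, 12, 29, w), (z, 13, 1, a), (z, 13, 1, s), (z, 13, 10, c), (z, 13, 12, b), (z, 13, 19, c), (z, 13, 19, m), (z, 13, 29, w), (z, 20, 1, a), (z, 20, 1, s), (z, 20, 10, c), (z, 20, 12, b), (z, 20, 19, c), (z, 20, 19, m), (z, 20, 29, w), (z, 38, 1, a), (z, 38, 1, s), (z, 38, 10, c), (z, 38, 12, b), (z, 38, 19, c), (z, 38, 19, m), (z, 38, 29, w), (z, 40, 1, a), (z, 40, 1, s), (z, 40, 10, c), (z, 40, 12, b), (z, 40, 19, c), (z, 40, 19, m), (z, 40, 29, w), (z, 7, 1, a), (z, 7, 1, s), (z, 7, 10, c), (z, 7, 12, b), (z, 7, 19, c), (z, 7, 19, m), (z, 7, 29, w), (z, 9, 1, a), (z, 9, 1, s), (z, 9, 10, c), (z, 9, 12, b), (z, 9, 19, c), (z, 9, 19, m), (z, 9, 29, w)}
Keep only column(s) E, B (8 duplicate(s) eliminated): {(11, a), (11, b), (11, c), (11, m), (11, s), (11, w), (12, a), (12, b), (12, c), (12, m), (12, s), (12, w), (13, a), (13, b), (13, c), (13, m), (13, s), (13, w), (20, a), (20, b), (20, c), (20, m), (20, s), (20, w), (38, a), (38, b), (38, c), (38, m), (38, s), (38, w), (40, a), (40, b), (40, c), (40, m), (40, s), (40, w), (7, a), (7, b), (7, c), (7, m), (7, s), (7, w), (9, a), (9, b), (9, c), (9, m), (9, s), (9, w)}
Apply σ_{B ≠ a}; surviving tuples: {(11, b), (11, c), (11, m), (11, s), (11, w), (12, b), (12, c), (12, m), (12, s), (12, w), (13, b), (13, c), (13, m), (13, s), (13, w), (20, b), (20, c), (20, m), (20, s), (20, w), (38, b), (38, c), (38, m), (38, s), (38, w), (40, b), (40, c), (40, m), (40, s), (40, w), (7, b), (7, c), (7, m), (7, s), (7, w), (9, b), (9, c), (9, m), (9, s), (9, w)}
Keep only column(s) E (32 duplicate(s) eliminated): {11, 12, 13, 20, 38, 40, 7, 9}

{11, 12, 13, 20, 38, 40, 7, 9}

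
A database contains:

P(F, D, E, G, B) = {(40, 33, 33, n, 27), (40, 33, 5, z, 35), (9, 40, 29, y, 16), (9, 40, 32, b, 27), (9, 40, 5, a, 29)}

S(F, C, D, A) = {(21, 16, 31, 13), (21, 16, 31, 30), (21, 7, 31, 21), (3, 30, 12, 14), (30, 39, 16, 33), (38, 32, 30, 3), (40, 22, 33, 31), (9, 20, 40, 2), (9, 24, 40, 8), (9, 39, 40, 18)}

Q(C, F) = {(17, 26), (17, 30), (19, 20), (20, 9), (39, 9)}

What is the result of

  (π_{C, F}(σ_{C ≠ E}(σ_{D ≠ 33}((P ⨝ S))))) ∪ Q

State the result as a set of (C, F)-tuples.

{(17, 26), (17, 30), (19, 20), (20, 9), (24, 9), (39, 9)}

P ⋈ S (natural join on F, D): {(40, 33, 33, n, 27, 22, 31), (40, 33, 5, z, 35, 22, 31), (9, 40, 29, y, 16, 20, 2), (9, 40, 29, y, 16, 24, 8), (9, 40, 29, y, 16, 39, 18), (9, 40, 32, b, 27, 20, 2), (9, 40, 32, b, 27, 24, 8), (9, 40, 32, b, 27, 39, 18), (9, 40, 5, a, 29, 20, 2), (9, 40, 5, a, 29, 24, 8), (9, 40, 5, a, 29, 39, 18)}
Selection D ≠ 33: {(9, 40, 29, y, 16, 20, 2), (9, 40, 29, y, 16, 24, 8), (9, 40, 29, y, 16, 39, 18), (9, 40, 32, b, 27, 20, 2), (9, 40, 32, b, 27, 24, 8), (9, 40, 32, b, 27, 39, 18), (9, 40, 5, a, 29, 20, 2), (9, 40, 5, a, 29, 24, 8), (9, 40, 5, a, 29, 39, 18)}
Selection C ≠ E: {(9, 40, 29, y, 16, 20, 2), (9, 40, 29, y, 16, 24, 8), (9, 40, 29, y, 16, 39, 18), (9, 40, 32, b, 27, 20, 2), (9, 40, 32, b, 27, 24, 8), (9, 40, 32, b, 27, 39, 18), (9, 40, 5, a, 29, 20, 2), (9, 40, 5, a, 29, 24, 8), (9, 40, 5, a, 29, 39, 18)}
Keep only column(s) C, F (6 duplicate(s) eliminated): {(20, 9), (24, 9), (39, 9)}
Taking the union: {(17, 26), (17, 30), (19, 20), (20, 9), (24, 9), (39, 9)}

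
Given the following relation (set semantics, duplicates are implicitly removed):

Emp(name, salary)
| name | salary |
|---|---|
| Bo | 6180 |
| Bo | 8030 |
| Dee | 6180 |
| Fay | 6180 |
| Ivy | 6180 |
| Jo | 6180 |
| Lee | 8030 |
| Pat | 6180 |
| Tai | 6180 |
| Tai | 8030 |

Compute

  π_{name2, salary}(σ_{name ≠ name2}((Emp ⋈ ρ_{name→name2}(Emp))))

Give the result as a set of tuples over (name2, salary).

{(Bo, 6180), (Bo, 8030), (Dee, 6180), (Fay, 6180), (Ivy, 6180), (Jo, 6180), (Lee, 8030), (Pat, 6180), (Tai, 6180), (Tai, 8030)}

ρ[name→name2]: schema becomes (name2, salary); tuples unchanged.
Natural join on salary: {(Bo, 6180, Bo), (Bo, 6180, Dee), (Bo, 6180, Fay), (Bo, 6180, Ivy), (Bo, 6180, Jo), (Bo, 6180, Pat), (Bo, 6180, Tai), (Bo, 8030, Bo), (Bo, 8030, Lee), (Bo, 8030, Tai), (Dee, 6180, Bo), (Dee, 6180, Dee), (Dee, 6180, Fay), (Dee, 6180, Ivy), (Dee, 6180, Jo), (Dee, 6180, Pat), (Dee, 6180, Tai), (Fay, 6180, Bo), (Fay, 6180, Dee), (Fay, 6180, Fay), (Fay, 6180, Ivy), (Fay, 6180, Jo), (Fay, 6180, Pat), (Fay, 6180, Tai), (Ivy, 6180, Bo), (Ivy, 6180, Dee), (Ivy, 6180, Fay), (Ivy, 6180, Ivy), (Ivy, 6180, Jo), (Ivy, 6180, Pat), (Ivy, 6180, Tai), (Jo, 6180, Bo), (Jo, 6180, Dee), (Jo, 6180, Fay), (Jo, 6180, Ivy), (Jo, 6180, Jo), (Jo, 6180, Pat), (Jo, 6180, Tai), (Lee, 8030, Bo), (Lee, 8030, Lee), (Lee, 8030, Tai), (Pat, 6180, Bo), (Pat, 6180, Dee), (Pat, 6180, Fay), (Pat, 6180, Ivy), (Pat, 6180, Jo), (Pat, 6180, Pat), (Pat, 6180, Tai), (Tai, 6180, Bo), (Tai, 6180, Dee), (Tai, 6180, Fay), (Tai, 6180, Ivy), (Tai, 6180, Jo), (Tai, 6180, Pat), (Tai, 6180, Tai), (Tai, 8030, Bo), (Tai, 8030, Lee), (Tai, 8030, Tai)}
σ[name ≠ name2]: keep tuples satisfying name ≠ name2 → {(Bo, 6180, Dee), (Bo, 6180, Fay), (Bo, 6180, Ivy), (Bo, 6180, Jo), (Bo, 6180, Pat), (Bo, 6180, Tai), (Bo, 8030, Lee), (Bo, 8030, Tai), (Dee, 6180, Bo), (Dee, 6180, Fay), (Dee, 6180, Ivy), (Dee, 6180, Jo), (Dee, 6180, Pat), (Dee, 6180, Tai), (Fay, 6180, Bo), (Fay, 6180, Dee), (Fay, 6180, Ivy), (Fay, 6180, Jo), (Fay, 6180, Pat), (Fay, 6180, Tai), (Ivy, 6180, Bo), (Ivy, 6180, Dee), (Ivy, 6180, Fay), (Ivy, 6180, Jo), (Ivy, 6180, Pat), (Ivy, 6180, Tai), (Jo, 6180, Bo), (Jo, 6180, Dee), (Jo, 6180, Fay), (Jo, 6180, Ivy), (Jo, 6180, Pat), (Jo, 6180, Tai), (Lee, 8030, Bo), (Lee, 8030, Tai), (Pat, 6180, Bo), (Pat, 6180, Dee), (Pat, 6180, Fay), (Pat, 6180, Ivy), (Pat, 6180, Jo), (Pat, 6180, Tai), (Tai, 6180, Bo), (Tai, 6180, Dee), (Tai, 6180, Fay), (Tai, 6180, Ivy), (Tai, 6180, Jo), (Tai, 6180, Pat), (Tai, 8030, Bo), (Tai, 8030, Lee)}
π[name2, salary]: project onto (name2, salary) (38 duplicate(s) eliminated) → {(Bo, 6180), (Bo, 8030), (Dee, 6180), (Fay, 6180), (Ivy, 6180), (Jo, 6180), (Lee, 8030), (Pat, 6180), (Tai, 6180), (Tai, 8030)}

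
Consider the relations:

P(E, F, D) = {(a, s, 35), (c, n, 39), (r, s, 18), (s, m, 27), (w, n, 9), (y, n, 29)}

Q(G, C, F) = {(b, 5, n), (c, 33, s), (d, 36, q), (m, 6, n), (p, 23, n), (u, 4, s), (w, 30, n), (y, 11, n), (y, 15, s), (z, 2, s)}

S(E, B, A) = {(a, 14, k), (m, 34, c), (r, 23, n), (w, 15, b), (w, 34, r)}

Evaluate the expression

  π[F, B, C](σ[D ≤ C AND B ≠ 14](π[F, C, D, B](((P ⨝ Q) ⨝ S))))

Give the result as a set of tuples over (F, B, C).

Joining P and Q on F yields {(a, s, 35, c, 33), (a, s, 35, u, 4), (a, s, 35, y, 15), (a, s, 35, z, 2), (c, n, 39, b, 5), (c, n, 39, m, 6), (c, n, 39, p, 23), (c, n, 39, w, 30), (c, n, 39, y, 11), (r, s, 18, c, 33), (r, s, 18, u, 4), (r, s, 18, y, 15), (r, s, 18, z, 2), (w, n, 9, b, 5), (w, n, 9, m, 6), (w, n, 9, p, 23), (w, n, 9, w, 30), (w, n, 9, y, 11), (y, n, 29, b, 5), (y, n, 29, m, 6), (y, n, 29, p, 23), (y, n, 29, w, 30), (y, n, 29, y, 11)}.
Joining (P ⨝ Q) and S on E yields {(a, s, 35, c, 33, 14, k), (a, s, 35, u, 4, 14, k), (a, s, 35, y, 15, 14, k), (a, s, 35, z, 2, 14, k), (r, s, 18, c, 33, 23, n), (r, s, 18, u, 4, 23, n), (r, s, 18, y, 15, 23, n), (r, s, 18, z, 2, 23, n), (w, n, 9, b, 5, 15, b), (w, n, 9, b, 5, 34, r), (w, n, 9, m, 6, 15, b), (w, n, 9, m, 6, 34, r), (w, n, 9, p, 23, 15, b), (w, n, 9, p, 23, 34, r), (w, n, 9, w, 30, 15, b), (w, n, 9, w, 30, 34, r), (w, n, 9, y, 11, 15, b), (w, n, 9, y, 11, 34, r)}.
Projecting to F, C, D, B: {(n, 11, 9, 15), (n, 11, 9, 34), (n, 23, 9, 15), (n, 23, 9, 34), (n, 30, 9, 15), (n, 30, 9, 34), (n, 5, 9, 15), (n, 5, 9, 34), (n, 6, 9, 15), (n, 6, 9, 34), (s, 15, 18, 23), (s, 15, 35, 14), (s, 2, 18, 23), (s, 2, 35, 14), (s, 33, 18, 23), (s, 33, 35, 14), (s, 4, 18, 23), (s, 4, 35, 14)}
σ[D ≤ C AND B ≠ 14]: keep tuples satisfying D ≤ C AND B ≠ 14 → {(n, 11, 9, 15), (n, 11, 9, 34), (n, 23, 9, 15), (n, 23, 9, 34), (n, 30, 9, 15), (n, 30, 9, 34), (s, 33, 18, 23)}
Projecting to F, B, C: {(n, 15, 11), (n, 15, 23), (n, 15, 30), (n, 34, 11), (n, 34, 23), (n, 34, 30), (s, 23, 33)}

{(n, 15, 11), (n, 15, 23), (n, 15, 30), (n, 34, 11), (n, 34, 23), (n, 34, 30), (s, 23, 33)}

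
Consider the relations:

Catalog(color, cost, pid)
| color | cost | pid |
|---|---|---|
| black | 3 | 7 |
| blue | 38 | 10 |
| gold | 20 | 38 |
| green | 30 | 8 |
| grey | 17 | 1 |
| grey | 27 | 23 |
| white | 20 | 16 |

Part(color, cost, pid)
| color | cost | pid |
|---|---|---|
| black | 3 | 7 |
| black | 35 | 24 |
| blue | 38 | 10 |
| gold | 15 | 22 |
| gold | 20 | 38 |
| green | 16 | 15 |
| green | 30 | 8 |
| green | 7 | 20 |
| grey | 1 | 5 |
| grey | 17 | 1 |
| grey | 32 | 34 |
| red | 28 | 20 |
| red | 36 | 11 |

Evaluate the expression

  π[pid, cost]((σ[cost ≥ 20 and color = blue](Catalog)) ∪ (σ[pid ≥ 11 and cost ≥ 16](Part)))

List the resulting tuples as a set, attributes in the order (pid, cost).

{(10, 38), (11, 36), (15, 16), (20, 28), (24, 35), (34, 32), (38, 20)}

Filtering on cost ≥ 20 and color = blue leaves {(blue, 38, 10)}.
Filtering on pid ≥ 11 and cost ≥ 16 leaves {(black, 35, 24), (gold, 20, 38), (green, 16, 15), (grey, 32, 34), (red, 28, 20), (red, 36, 11)}.
Union: {(blue, 38, 10)} with {(black, 35, 24), (gold, 20, 38), (green, 16, 15), (grey, 32, 34), (red, 28, 20), (red, 36, 11)} → {(black, 35, 24), (blue, 38, 10), (gold, 20, 38), (green, 16, 15), (grey, 32, 34), (red, 28, 20), (red, 36, 11)}
Projecting to pid, cost: {(10, 38), (11, 36), (15, 16), (20, 28), (24, 35), (34, 32), (38, 20)}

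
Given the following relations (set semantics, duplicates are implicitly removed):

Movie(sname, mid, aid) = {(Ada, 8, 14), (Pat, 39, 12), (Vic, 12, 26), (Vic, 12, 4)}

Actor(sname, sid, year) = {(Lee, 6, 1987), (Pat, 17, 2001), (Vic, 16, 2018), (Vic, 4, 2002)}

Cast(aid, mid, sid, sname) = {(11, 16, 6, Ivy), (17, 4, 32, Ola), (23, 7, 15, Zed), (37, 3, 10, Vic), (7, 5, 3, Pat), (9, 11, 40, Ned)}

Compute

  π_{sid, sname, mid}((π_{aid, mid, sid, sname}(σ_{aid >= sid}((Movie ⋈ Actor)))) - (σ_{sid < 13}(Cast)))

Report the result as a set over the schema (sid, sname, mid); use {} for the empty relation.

{(16, Vic, 12), (4, Vic, 12)}

Joining Movie and Actor on sname yields {(Pat, 39, 12, 17, 2001), (Vic, 12, 26, 16, 2018), (Vic, 12, 26, 4, 2002), (Vic, 12, 4, 16, 2018), (Vic, 12, 4, 4, 2002)}.
Apply σ_{aid >= sid}; surviving tuples: {(Vic, 12, 26, 16, 2018), (Vic, 12, 26, 4, 2002), (Vic, 12, 4, 4, 2002)}
Keep only column(s) aid, mid, sid, sname: {(26, 12, 16, Vic), (26, 12, 4, Vic), (4, 12, 4, Vic)}
Apply σ_{sid < 13}; surviving tuples: {(11, 16, 6, Ivy), (37, 3, 10, Vic), (7, 5, 3, Pat)}
Taking the difference: {(26, 12, 16, Vic), (26, 12, 4, Vic), (4, 12, 4, Vic)}
Keep only column(s) sid, sname, mid (1 duplicate(s) eliminated): {(16, Vic, 12), (4, Vic, 12)}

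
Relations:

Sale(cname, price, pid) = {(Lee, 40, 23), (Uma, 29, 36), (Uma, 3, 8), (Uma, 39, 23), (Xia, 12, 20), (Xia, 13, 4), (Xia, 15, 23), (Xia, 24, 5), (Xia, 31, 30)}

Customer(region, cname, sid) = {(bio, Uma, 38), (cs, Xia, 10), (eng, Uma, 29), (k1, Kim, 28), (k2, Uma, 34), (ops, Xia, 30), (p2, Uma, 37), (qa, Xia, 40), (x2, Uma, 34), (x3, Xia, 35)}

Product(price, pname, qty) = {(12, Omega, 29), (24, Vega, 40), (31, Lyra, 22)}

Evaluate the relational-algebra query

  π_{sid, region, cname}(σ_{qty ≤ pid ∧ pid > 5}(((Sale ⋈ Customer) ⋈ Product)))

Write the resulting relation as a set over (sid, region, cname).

{(10, cs, Xia), (30, ops, Xia), (35, x3, Xia), (40, qa, Xia)}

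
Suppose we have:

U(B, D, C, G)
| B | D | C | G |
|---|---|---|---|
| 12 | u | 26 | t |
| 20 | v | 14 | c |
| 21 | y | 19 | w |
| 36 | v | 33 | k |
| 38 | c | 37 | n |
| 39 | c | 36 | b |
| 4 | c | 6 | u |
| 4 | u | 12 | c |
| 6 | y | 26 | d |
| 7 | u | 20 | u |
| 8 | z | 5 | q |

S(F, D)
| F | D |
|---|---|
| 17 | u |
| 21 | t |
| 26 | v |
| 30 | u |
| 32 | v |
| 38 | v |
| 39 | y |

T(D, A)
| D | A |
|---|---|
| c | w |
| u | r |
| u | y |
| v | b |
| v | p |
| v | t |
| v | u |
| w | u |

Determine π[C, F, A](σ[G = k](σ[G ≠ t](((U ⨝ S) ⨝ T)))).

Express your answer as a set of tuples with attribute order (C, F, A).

U ⋈ S (natural join on D): {(12, u, 26, t, 17), (12, u, 26, t, 30), (20, v, 14, c, 26), (20, v, 14, c, 32), (20, v, 14, c, 38), (21, y, 19, w, 39), (36, v, 33, k, 26), (36, v, 33, k, 32), (36, v, 33, k, 38), (4, u, 12, c, 17), (4, u, 12, c, 30), (6, y, 26, d, 39), (7, u, 20, u, 17), (7, u, 20, u, 30)}
(U ⨝ S) ⋈ T (natural join on D): {(12, u, 26, t, 17, r), (12, u, 26, t, 17, y), (12, u, 26, t, 30, r), (12, u, 26, t, 30, y), (20, v, 14, c, 26, b), (20, v, 14, c, 26, p), (20, v, 14, c, 26, t), (20, v, 14, c, 26, u), (20, v, 14, c, 32, b), (20, v, 14, c, 32, p), (20, v, 14, c, 32, t), (20, v, 14, c, 32, u), (20, v, 14, c, 38, b), (20, v, 14, c, 38, p), (20, v, 14, c, 38, t), (20, v, 14, c, 38, u), (36, v, 33, k, 26, b), (36, v, 33, k, 26, p), (36, v, 33, k, 26, t), (36, v, 33, k, 26, u), (36, v, 33, k, 32, b), (36, v, 33, k, 32, p), (36, v, 33, k, 32, t), (36, v, 33, k, 32, u), (36, v, 33, k, 38, b), (36, v, 33, k, 38, p), (36, v, 33, k, 38, t), (36, v, 33, k, 38, u), (4, u, 12, c, 17, r), (4, u, 12, c, 17, y), (4, u, 12, c, 30, r), (4, u, 12, c, 30, y), (7, u, 20, u, 17, r), (7, u, 20, u, 17, y), (7, u, 20, u, 30, r), (7, u, 20, u, 30, y)}
Selection G ≠ t: {(20, v, 14, c, 26, b), (20, v, 14, c, 26, p), (20, v, 14, c, 26, t), (20, v, 14, c, 26, u), (20, v, 14, c, 32, b), (20, v, 14, c, 32, p), (20, v, 14, c, 32, t), (20, v, 14, c, 32, u), (20, v, 14, c, 38, b), (20, v, 14, c, 38, p), (20, v, 14, c, 38, t), (20, v, 14, c, 38, u), (36, v, 33, k, 26, b), (36, v, 33, k, 26, p), (36, v, 33, k, 26, t), (36, v, 33, k, 26, u), (36, v, 33, k, 32, b), (36, v, 33, k, 32, p), (36, v, 33, k, 32, t), (36, v, 33, k, 32, u), (36, v, 33, k, 38, b), (36, v, 33, k, 38, p), (36, v, 33, k, 38, t), (36, v, 33, k, 38, u), (4, u, 12, c, 17, r), (4, u, 12, c, 17, y), (4, u, 12, c, 30, r), (4, u, 12, c, 30, y), (7, u, 20, u, 17, r), (7, u, 20, u, 17, y), (7, u, 20, u, 30, r), (7, u, 20, u, 30, y)}
Selection G = k: {(36, v, 33, k, 26, b), (36, v, 33, k, 26, p), (36, v, 33, k, 26, t), (36, v, 33, k, 26, u), (36, v, 33, k, 32, b), (36, v, 33, k, 32, p), (36, v, 33, k, 32, t), (36, v, 33, k, 32, u), (36, v, 33, k, 38, b), (36, v, 33, k, 38, p), (36, v, 33, k, 38, t), (36, v, 33, k, 38, u)}
π[C, F, A]: project onto (C, F, A) → {(33, 26, b), (33, 26, p), (33, 26, t), (33, 26, u), (33, 32, b), (33, 32, p), (33, 32, t), (33, 32, u), (33, 38, b), (33, 38, p), (33, 38, t), (33, 38, u)}

{(33, 26, b), (33, 26, p), (33, 26, t), (33, 26, u), (33, 32, b), (33, 32, p), (33, 32, t), (33, 32, u), (33, 38, b), (33, 38, p), (33, 38, t), (33, 38, u)}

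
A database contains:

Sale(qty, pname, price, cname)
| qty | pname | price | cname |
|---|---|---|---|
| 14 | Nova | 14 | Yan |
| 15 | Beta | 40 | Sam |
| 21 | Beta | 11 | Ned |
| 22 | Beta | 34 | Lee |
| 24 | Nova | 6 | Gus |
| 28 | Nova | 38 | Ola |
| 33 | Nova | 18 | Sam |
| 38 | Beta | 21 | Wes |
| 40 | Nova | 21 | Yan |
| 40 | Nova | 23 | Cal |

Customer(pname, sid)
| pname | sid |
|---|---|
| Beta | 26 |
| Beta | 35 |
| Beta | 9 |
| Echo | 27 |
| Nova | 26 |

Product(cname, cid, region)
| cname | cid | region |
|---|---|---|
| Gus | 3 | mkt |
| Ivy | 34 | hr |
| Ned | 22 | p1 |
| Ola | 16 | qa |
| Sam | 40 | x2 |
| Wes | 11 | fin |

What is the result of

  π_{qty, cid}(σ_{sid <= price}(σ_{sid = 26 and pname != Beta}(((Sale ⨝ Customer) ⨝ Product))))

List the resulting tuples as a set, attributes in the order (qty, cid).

{(28, 16)}

Sale ⋈ Customer (natural join on pname): {(14, Nova, 14, Yan, 26), (15, Beta, 40, Sam, 26), (15, Beta, 40, Sam, 35), (15, Beta, 40, Sam, 9), (21, Beta, 11, Ned, 26), (21, Beta, 11, Ned, 35), (21, Beta, 11, Ned, 9), (22, Beta, 34, Lee, 26), (22, Beta, 34, Lee, 35), (22, Beta, 34, Lee, 9), (24, Nova, 6, Gus, 26), (28, Nova, 38, Ola, 26), (33, Nova, 18, Sam, 26), (38, Beta, 21, Wes, 26), (38, Beta, 21, Wes, 35), (38, Beta, 21, Wes, 9), (40, Nova, 21, Yan, 26), (40, Nova, 23, Cal, 26)}
(Sale ⨝ Customer) ⋈ Product (natural join on cname): {(15, Beta, 40, Sam, 26, 40, x2), (15, Beta, 40, Sam, 35, 40, x2), (15, Beta, 40, Sam, 9, 40, x2), (21, Beta, 11, Ned, 26, 22, p1), (21, Beta, 11, Ned, 35, 22, p1), (21, Beta, 11, Ned, 9, 22, p1), (24, Nova, 6, Gus, 26, 3, mkt), (28, Nova, 38, Ola, 26, 16, qa), (33, Nova, 18, Sam, 26, 40, x2), (38, Beta, 21, Wes, 26, 11, fin), (38, Beta, 21, Wes, 35, 11, fin), (38, Beta, 21, Wes, 9, 11, fin)}
Filtering on sid = 26 and pname != Beta leaves {(24, Nova, 6, Gus, 26, 3, mkt), (28, Nova, 38, Ola, 26, 16, qa), (33, Nova, 18, Sam, 26, 40, x2)}.
Filtering on sid <= price leaves {(28, Nova, 38, Ola, 26, 16, qa)}.
Projecting to qty, cid: {(28, 16)}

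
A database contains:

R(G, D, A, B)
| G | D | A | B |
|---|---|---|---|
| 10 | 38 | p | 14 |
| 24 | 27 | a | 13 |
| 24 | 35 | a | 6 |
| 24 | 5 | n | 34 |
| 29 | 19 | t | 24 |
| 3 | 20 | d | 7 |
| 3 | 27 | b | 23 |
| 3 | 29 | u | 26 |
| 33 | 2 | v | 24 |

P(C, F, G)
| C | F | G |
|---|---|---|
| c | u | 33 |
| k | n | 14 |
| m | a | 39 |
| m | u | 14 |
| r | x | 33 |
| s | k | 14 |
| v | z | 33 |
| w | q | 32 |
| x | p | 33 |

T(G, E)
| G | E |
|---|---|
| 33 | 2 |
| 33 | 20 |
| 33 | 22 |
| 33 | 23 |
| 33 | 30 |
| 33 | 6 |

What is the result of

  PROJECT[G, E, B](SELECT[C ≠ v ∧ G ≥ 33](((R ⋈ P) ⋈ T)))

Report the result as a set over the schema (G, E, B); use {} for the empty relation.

{(33, 2, 24), (33, 20, 24), (33, 22, 24), (33, 23, 24), (33, 30, 24), (33, 6, 24)}

Natural join on G: {(33, 2, v, 24, c, u), (33, 2, v, 24, r, x), (33, 2, v, 24, v, z), (33, 2, v, 24, x, p)}
Natural join on G: {(33, 2, v, 24, c, u, 2), (33, 2, v, 24, c, u, 20), (33, 2, v, 24, c, u, 22), (33, 2, v, 24, c, u, 23), (33, 2, v, 24, c, u, 30), (33, 2, v, 24, c, u, 6), (33, 2, v, 24, r, x, 2), (33, 2, v, 24, r, x, 20), (33, 2, v, 24, r, x, 22), (33, 2, v, 24, r, x, 23), (33, 2, v, 24, r, x, 30), (33, 2, v, 24, r, x, 6), (33, 2, v, 24, v, z, 2), (33, 2, v, 24, v, z, 20), (33, 2, v, 24, v, z, 22), (33, 2, v, 24, v, z, 23), (33, 2, v, 24, v, z, 30), (33, 2, v, 24, v, z, 6), (33, 2, v, 24, x, p, 2), (33, 2, v, 24, x, p, 20), (33, 2, v, 24, x, p, 22), (33, 2, v, 24, x, p, 23), (33, 2, v, 24, x, p, 30), (33, 2, v, 24, x, p, 6)}
Apply σ_{C ≠ v ∧ G ≥ 33}; surviving tuples: {(33, 2, v, 24, c, u, 2), (33, 2, v, 24, c, u, 20), (33, 2, v, 24, c, u, 22), (33, 2, v, 24, c, u, 23), (33, 2, v, 24, c, u, 30), (33, 2, v, 24, c, u, 6), (33, 2, v, 24, r, x, 2), (33, 2, v, 24, r, x, 20), (33, 2, v, 24, r, x, 22), (33, 2, v, 24, r, x, 23), (33, 2, v, 24, r, x, 30), (33, 2, v, 24, r, x, 6), (33, 2, v, 24, x, p, 2), (33, 2, v, 24, x, p, 20), (33, 2, v, 24, x, p, 22), (33, 2, v, 24, x, p, 23), (33, 2, v, 24, x, p, 30), (33, 2, v, 24, x, p, 6)}
π_{G, E, B} gives {(33, 2, 24), (33, 20, 24), (33, 22, 24), (33, 23, 24), (33, 30, 24), (33, 6, 24)} (12 duplicate(s) eliminated).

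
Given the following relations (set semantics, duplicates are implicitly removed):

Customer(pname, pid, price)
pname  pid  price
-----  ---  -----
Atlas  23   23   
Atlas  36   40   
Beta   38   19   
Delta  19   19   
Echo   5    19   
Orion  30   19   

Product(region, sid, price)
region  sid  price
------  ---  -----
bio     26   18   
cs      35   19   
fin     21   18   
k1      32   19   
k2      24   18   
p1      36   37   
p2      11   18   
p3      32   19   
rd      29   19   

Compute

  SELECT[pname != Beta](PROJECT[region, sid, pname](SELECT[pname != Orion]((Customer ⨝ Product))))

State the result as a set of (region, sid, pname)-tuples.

{(cs, 35, Delta), (cs, 35, Echo), (k1, 32, Delta), (k1, 32, Echo), (p3, 32, Delta), (p3, 32, Echo), (rd, 29, Delta), (rd, 29, Echo)}

Joining Customer and Product on price yields {(Beta, 38, 19, cs, 35), (Beta, 38, 19, k1, 32), (Beta, 38, 19, p3, 32), (Beta, 38, 19, rd, 29), (Delta, 19, 19, cs, 35), (Delta, 19, 19, k1, 32), (Delta, 19, 19, p3, 32), (Delta, 19, 19, rd, 29), (Echo, 5, 19, cs, 35), (Echo, 5, 19, k1, 32), (Echo, 5, 19, p3, 32), (Echo, 5, 19, rd, 29), (Orion, 30, 19, cs, 35), (Orion, 30, 19, k1, 32), (Orion, 30, 19, p3, 32), (Orion, 30, 19, rd, 29)}.
σ[pname != Orion]: keep tuples satisfying pname != Orion → {(Beta, 38, 19, cs, 35), (Beta, 38, 19, k1, 32), (Beta, 38, 19, p3, 32), (Beta, 38, 19, rd, 29), (Delta, 19, 19, cs, 35), (Delta, 19, 19, k1, 32), (Delta, 19, 19, p3, 32), (Delta, 19, 19, rd, 29), (Echo, 5, 19, cs, 35), (Echo, 5, 19, k1, 32), (Echo, 5, 19, p3, 32), (Echo, 5, 19, rd, 29)}
π[region, sid, pname]: project onto (region, sid, pname) → {(cs, 35, Beta), (cs, 35, Delta), (cs, 35, Echo), (k1, 32, Beta), (k1, 32, Delta), (k1, 32, Echo), (p3, 32, Beta), (p3, 32, Delta), (p3, 32, Echo), (rd, 29, Beta), (rd, 29, Delta), (rd, 29, Echo)}
σ[pname != Beta]: keep tuples satisfying pname != Beta → {(cs, 35, Delta), (cs, 35, Echo), (k1, 32, Delta), (k1, 32, Echo), (p3, 32, Delta), (p3, 32, Echo), (rd, 29, Delta), (rd, 29, Echo)}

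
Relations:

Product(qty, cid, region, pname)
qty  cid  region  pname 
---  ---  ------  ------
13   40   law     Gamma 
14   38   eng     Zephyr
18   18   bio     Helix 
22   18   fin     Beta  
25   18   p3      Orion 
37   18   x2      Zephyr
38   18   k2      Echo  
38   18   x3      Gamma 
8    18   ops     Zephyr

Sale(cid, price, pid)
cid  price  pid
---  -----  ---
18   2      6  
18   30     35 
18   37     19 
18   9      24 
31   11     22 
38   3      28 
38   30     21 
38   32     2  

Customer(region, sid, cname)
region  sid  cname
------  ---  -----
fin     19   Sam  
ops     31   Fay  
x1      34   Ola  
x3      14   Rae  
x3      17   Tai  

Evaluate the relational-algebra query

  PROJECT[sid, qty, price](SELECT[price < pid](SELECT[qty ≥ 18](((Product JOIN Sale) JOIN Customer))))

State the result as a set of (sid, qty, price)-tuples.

{(14, 38, 2), (14, 38, 30), (14, 38, 9), (17, 38, 2), (17, 38, 30), (17, 38, 9), (19, 22, 2), (19, 22, 30), (19, 22, 9)}

Product ⋈ Sale (natural join on cid): {(14, 38, eng, Zephyr, 3, 28), (14, 38, eng, Zephyr, 30, 21), (14, 38, eng, Zephyr, 32, 2), (18, 18, bio, Helix, 2, 6), (18, 18, bio, Helix, 30, 35), (18, 18, bio, Helix, 37, 19), (18, 18, bio, Helix, 9, 24), (22, 18, fin, Beta, 2, 6), (22, 18, fin, Beta, 30, 35), (22, 18, fin, Beta, 37, 19), (22, 18, fin, Beta, 9, 24), (25, 18, p3, Orion, 2, 6), (25, 18, p3, Orion, 30, 35), (25, 18, p3, Orion, 37, 19), (25, 18, p3, Orion, 9, 24), (37, 18, x2, Zephyr, 2, 6), (37, 18, x2, Zephyr, 30, 35), (37, 18, x2, Zephyr, 37, 19), (37, 18, x2, Zephyr, 9, 24), (38, 18, k2, Echo, 2, 6), (38, 18, k2, Echo, 30, 35), (38, 18, k2, Echo, 37, 19), (38, 18, k2, Echo, 9, 24), (38, 18, x3, Gamma, 2, 6), (38, 18, x3, Gamma, 30, 35), (38, 18, x3, Gamma, 37, 19), (38, 18, x3, Gamma, 9, 24), (8, 18, ops, Zephyr, 2, 6), (8, 18, ops, Zephyr, 30, 35), (8, 18, ops, Zephyr, 37, 19), (8, 18, ops, Zephyr, 9, 24)}
(Product JOIN Sale) ⋈ Customer (natural join on region): {(22, 18, fin, Beta, 2, 6, 19, Sam), (22, 18, fin, Beta, 30, 35, 19, Sam), (22, 18, fin, Beta, 37, 19, 19, Sam), (22, 18, fin, Beta, 9, 24, 19, Sam), (38, 18, x3, Gamma, 2, 6, 14, Rae), (38, 18, x3, Gamma, 2, 6, 17, Tai), (38, 18, x3, Gamma, 30, 35, 14, Rae), (38, 18, x3, Gamma, 30, 35, 17, Tai), (38, 18, x3, Gamma, 37, 19, 14, Rae), (38, 18, x3, Gamma, 37, 19, 17, Tai), (38, 18, x3, Gamma, 9, 24, 14, Rae), (38, 18, x3, Gamma, 9, 24, 17, Tai), (8, 18, ops, Zephyr, 2, 6, 31, Fay), (8, 18, ops, Zephyr, 30, 35, 31, Fay), (8, 18, ops, Zephyr, 37, 19, 31, Fay), (8, 18, ops, Zephyr, 9, 24, 31, Fay)}
Filtering on qty ≥ 18 leaves {(22, 18, fin, Beta, 2, 6, 19, Sam), (22, 18, fin, Beta, 30, 35, 19, Sam), (22, 18, fin, Beta, 37, 19, 19, Sam), (22, 18, fin, Beta, 9, 24, 19, Sam), (38, 18, x3, Gamma, 2, 6, 14, Rae), (38, 18, x3, Gamma, 2, 6, 17, Tai), (38, 18, x3, Gamma, 30, 35, 14, Rae), (38, 18, x3, Gamma, 30, 35, 17, Tai), (38, 18, x3, Gamma, 37, 19, 14, Rae), (38, 18, x3, Gamma, 37, 19, 17, Tai), (38, 18, x3, Gamma, 9, 24, 14, Rae), (38, 18, x3, Gamma, 9, 24, 17, Tai)}.
Filtering on price < pid leaves {(22, 18, fin, Beta, 2, 6, 19, Sam), (22, 18, fin, Beta, 30, 35, 19, Sam), (22, 18, fin, Beta, 9, 24, 19, Sam), (38, 18, x3, Gamma, 2, 6, 14, Rae), (38, 18, x3, Gamma, 2, 6, 17, Tai), (38, 18, x3, Gamma, 30, 35, 14, Rae), (38, 18, x3, Gamma, 30, 35, 17, Tai), (38, 18, x3, Gamma, 9, 24, 14, Rae), (38, 18, x3, Gamma, 9, 24, 17, Tai)}.
Projecting to sid, qty, price: {(14, 38, 2), (14, 38, 30), (14, 38, 9), (17, 38, 2), (17, 38, 30), (17, 38, 9), (19, 22, 2), (19, 22, 30), (19, 22, 9)}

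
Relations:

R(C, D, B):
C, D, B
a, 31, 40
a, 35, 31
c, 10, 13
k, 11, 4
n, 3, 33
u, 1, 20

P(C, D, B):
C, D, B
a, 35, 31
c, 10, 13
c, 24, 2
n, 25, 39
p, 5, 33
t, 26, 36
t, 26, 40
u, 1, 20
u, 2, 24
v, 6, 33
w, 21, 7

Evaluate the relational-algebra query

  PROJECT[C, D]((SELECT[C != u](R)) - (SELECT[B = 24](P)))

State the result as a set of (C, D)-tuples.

{(a, 31), (a, 35), (c, 10), (k, 11), (n, 3)}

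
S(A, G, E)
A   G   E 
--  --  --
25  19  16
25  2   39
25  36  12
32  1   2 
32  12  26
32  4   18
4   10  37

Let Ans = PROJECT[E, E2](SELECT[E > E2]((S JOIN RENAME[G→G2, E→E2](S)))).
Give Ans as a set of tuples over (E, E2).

ρ[G→G2, E→E2]: schema becomes (A, G2, E2); tuples unchanged.
Natural join on A: {(25, 19, 16, 19, 16), (25, 19, 16, 2, 39), (25, 19, 16, 36, 12), (25, 2, 39, 19, 16), (25, 2, 39, 2, 39), (25, 2, 39, 36, 12), (25, 36, 12, 19, 16), (25, 36, 12, 2, 39), (25, 36, 12, 36, 12), (32, 1, 2, 1, 2), (32, 1, 2, 12, 26), (32, 1, 2, 4, 18), (32, 12, 26, 1, 2), (32, 12, 26, 12, 26), (32, 12, 26, 4, 18), (32, 4, 18, 1, 2), (32, 4, 18, 12, 26), (32, 4, 18, 4, 18), (4, 10, 37, 10, 37)}
σ[E > E2]: keep tuples satisfying E > E2 → {(25, 19, 16, 36, 12), (25, 2, 39, 19, 16), (25, 2, 39, 36, 12), (32, 12, 26, 1, 2), (32, 12, 26, 4, 18), (32, 4, 18, 1, 2)}
π_{E, E2} gives {(16, 12), (18, 2), (26, 18), (26, 2), (39, 12), (39, 16)}.

{(16, 12), (18, 2), (26, 18), (26, 2), (39, 12), (39, 16)}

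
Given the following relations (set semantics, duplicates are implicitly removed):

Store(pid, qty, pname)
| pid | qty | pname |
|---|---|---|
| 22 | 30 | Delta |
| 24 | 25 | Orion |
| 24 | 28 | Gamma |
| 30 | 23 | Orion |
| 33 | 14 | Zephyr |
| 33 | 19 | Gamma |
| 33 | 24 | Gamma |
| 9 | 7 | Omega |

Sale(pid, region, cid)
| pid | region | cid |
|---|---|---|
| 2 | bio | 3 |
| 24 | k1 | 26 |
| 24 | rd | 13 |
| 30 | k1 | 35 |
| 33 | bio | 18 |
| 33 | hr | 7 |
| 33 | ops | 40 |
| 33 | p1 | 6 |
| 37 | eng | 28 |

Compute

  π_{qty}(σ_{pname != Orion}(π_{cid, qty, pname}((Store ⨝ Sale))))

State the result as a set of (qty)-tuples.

Joining Store and Sale on pid yields {(24, 25, Orion, k1, 26), (24, 25, Orion, rd, 13), (24, 28, Gamma, k1, 26), (24, 28, Gamma, rd, 13), (30, 23, Orion, k1, 35), (33, 14, Zephyr, bio, 18), (33, 14, Zephyr, hr, 7), (33, 14, Zephyr, ops, 40), (33, 14, Zephyr, p1, 6), (33, 19, Gamma, bio, 18), (33, 19, Gamma, hr, 7), (33, 19, Gamma, ops, 40), (33, 19, Gamma, p1, 6), (33, 24, Gamma, bio, 18), (33, 24, Gamma, hr, 7), (33, 24, Gamma, ops, 40), (33, 24, Gamma, p1, 6)}.
π[cid, qty, pname]: project onto (cid, qty, pname) → {(13, 25, Orion), (13, 28, Gamma), (18, 14, Zephyr), (18, 19, Gamma), (18, 24, Gamma), (26, 25, Orion), (26, 28, Gamma), (35, 23, Orion), (40, 14, Zephyr), (40, 19, Gamma), (40, 24, Gamma), (6, 14, Zephyr), (6, 19, Gamma), (6, 24, Gamma), (7, 14, Zephyr), (7, 19, Gamma), (7, 24, Gamma)}
Apply σ_{pname != Orion}; surviving tuples: {(13, 28, Gamma), (18, 14, Zephyr), (18, 19, Gamma), (18, 24, Gamma), (26, 28, Gamma), (40, 14, Zephyr), (40, 19, Gamma), (40, 24, Gamma), (6, 14, Zephyr), (6, 19, Gamma), (6, 24, Gamma), (7, 14, Zephyr), (7, 19, Gamma), (7, 24, Gamma)}
π[qty]: project onto (qty) (10 duplicate(s) eliminated) → {14, 19, 24, 28}

{14, 19, 24, 28}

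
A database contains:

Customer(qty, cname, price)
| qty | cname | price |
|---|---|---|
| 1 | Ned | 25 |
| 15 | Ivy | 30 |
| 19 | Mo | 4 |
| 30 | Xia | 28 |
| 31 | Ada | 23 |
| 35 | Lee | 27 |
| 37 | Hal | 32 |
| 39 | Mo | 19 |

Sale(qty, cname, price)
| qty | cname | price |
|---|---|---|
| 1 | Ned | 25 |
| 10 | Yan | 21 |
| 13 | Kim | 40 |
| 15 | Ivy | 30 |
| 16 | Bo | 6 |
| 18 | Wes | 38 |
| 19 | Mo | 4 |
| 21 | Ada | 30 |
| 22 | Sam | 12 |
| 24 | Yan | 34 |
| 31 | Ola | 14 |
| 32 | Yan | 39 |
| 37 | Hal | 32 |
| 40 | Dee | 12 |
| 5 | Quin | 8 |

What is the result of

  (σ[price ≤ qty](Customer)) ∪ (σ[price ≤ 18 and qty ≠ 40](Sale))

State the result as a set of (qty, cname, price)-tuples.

{(16, Bo, 6), (19, Mo, 4), (22, Sam, 12), (30, Xia, 28), (31, Ada, 23), (31, Ola, 14), (35, Lee, 27), (37, Hal, 32), (39, Mo, 19), (5, Quin, 8)}

Apply σ_{price ≤ qty}; surviving tuples: {(19, Mo, 4), (30, Xia, 28), (31, Ada, 23), (35, Lee, 27), (37, Hal, 32), (39, Mo, 19)}
Apply σ_{price ≤ 18 and qty ≠ 40}; surviving tuples: {(16, Bo, 6), (19, Mo, 4), (22, Sam, 12), (31, Ola, 14), (5, Quin, 8)}
Set union of the two operands is {(16, Bo, 6), (19, Mo, 4), (22, Sam, 12), (30, Xia, 28), (31, Ada, 23), (31, Ola, 14), (35, Lee, 27), (37, Hal, 32), (39, Mo, 19), (5, Quin, 8)}.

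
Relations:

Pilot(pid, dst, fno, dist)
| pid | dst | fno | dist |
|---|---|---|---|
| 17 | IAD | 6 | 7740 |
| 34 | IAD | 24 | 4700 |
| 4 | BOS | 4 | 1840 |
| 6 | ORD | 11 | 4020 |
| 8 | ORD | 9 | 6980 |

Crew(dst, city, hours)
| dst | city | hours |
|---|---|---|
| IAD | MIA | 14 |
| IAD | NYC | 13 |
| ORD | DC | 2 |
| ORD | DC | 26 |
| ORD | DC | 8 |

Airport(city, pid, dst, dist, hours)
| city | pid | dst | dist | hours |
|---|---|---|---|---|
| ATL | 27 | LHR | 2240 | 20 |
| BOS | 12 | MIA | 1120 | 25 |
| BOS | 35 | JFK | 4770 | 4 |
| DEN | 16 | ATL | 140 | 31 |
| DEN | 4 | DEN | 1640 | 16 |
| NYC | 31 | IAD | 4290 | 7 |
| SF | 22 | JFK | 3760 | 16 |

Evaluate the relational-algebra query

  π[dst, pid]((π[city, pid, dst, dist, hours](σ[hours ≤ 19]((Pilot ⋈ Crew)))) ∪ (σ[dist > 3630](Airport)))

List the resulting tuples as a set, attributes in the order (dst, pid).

{(IAD, 17), (IAD, 31), (IAD, 34), (JFK, 22), (JFK, 35), (ORD, 6), (ORD, 8)}

Joining Pilot and Crew on dst yields {(17, IAD, 6, 7740, MIA, 14), (17, IAD, 6, 7740, NYC, 13), (34, IAD, 24, 4700, MIA, 14), (34, IAD, 24, 4700, NYC, 13), (6, ORD, 11, 4020, DC, 2), (6, ORD, 11, 4020, DC, 26), (6, ORD, 11, 4020, DC, 8), (8, ORD, 9, 6980, DC, 2), (8, ORD, 9, 6980, DC, 26), (8, ORD, 9, 6980, DC, 8)}.
Apply σ_{hours ≤ 19}; surviving tuples: {(17, IAD, 6, 7740, MIA, 14), (17, IAD, 6, 7740, NYC, 13), (34, IAD, 24, 4700, MIA, 14), (34, IAD, 24, 4700, NYC, 13), (6, ORD, 11, 4020, DC, 2), (6, ORD, 11, 4020, DC, 8), (8, ORD, 9, 6980, DC, 2), (8, ORD, 9, 6980, DC, 8)}
π[city, pid, dst, dist, hours]: project onto (city, pid, dst, dist, hours) → {(DC, 6, ORD, 4020, 2), (DC, 6, ORD, 4020, 8), (DC, 8, ORD, 6980, 2), (DC, 8, ORD, 6980, 8), (MIA, 17, IAD, 7740, 14), (MIA, 34, IAD, 4700, 14), (NYC, 17, IAD, 7740, 13), (NYC, 34, IAD, 4700, 13)}
Apply σ_{dist > 3630}; surviving tuples: {(BOS, 35, JFK, 4770, 4), (NYC, 31, IAD, 4290, 7), (SF, 22, JFK, 3760, 16)}
Taking the union: {(BOS, 35, JFK, 4770, 4), (DC, 6, ORD, 4020, 2), (DC, 6, ORD, 4020, 8), (DC, 8, ORD, 6980, 2), (DC, 8, ORD, 6980, 8), (MIA, 17, IAD, 7740, 14), (MIA, 34, IAD, 4700, 14), (NYC, 17, IAD, 7740, 13), (NYC, 31, IAD, 4290, 7), (NYC, 34, IAD, 4700, 13), (SF, 22, JFK, 3760, 16)}
π[dst, pid]: project onto (dst, pid) (4 duplicate(s) eliminated) → {(IAD, 17), (IAD, 31), (IAD, 34), (JFK, 22), (JFK, 35), (ORD, 6), (ORD, 8)}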